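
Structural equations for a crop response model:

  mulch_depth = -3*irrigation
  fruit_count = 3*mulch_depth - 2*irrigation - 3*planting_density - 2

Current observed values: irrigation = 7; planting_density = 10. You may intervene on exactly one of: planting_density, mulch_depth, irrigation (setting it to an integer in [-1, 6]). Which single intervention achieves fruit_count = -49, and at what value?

set mulch_depth = -1

Intervening on planting_density: fruit_count = -3*planting_density - 79. Reaching -49 requires planting_density = -10, outside [-1, 6].
Intervening on mulch_depth: with other inputs at their observed values, fruit_count = 3*mulch_depth - 46. Solving for -49 gives mulch_depth = -1, within [-1, 6].
Intervening on irrigation: fruit_count = -11*irrigation - 32. Reaching -49 requires irrigation = 17/11, not an integer.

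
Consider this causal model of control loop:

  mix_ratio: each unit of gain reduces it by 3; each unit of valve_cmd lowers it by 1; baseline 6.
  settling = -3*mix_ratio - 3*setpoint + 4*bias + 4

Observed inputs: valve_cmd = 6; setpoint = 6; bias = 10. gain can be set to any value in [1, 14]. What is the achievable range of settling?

35 to 152

Substituting into the mix_ratio equation gives mix_ratio = -3*gain.
So settling = 9*gain + 26.
Linear in gain, so extremes are at the endpoints: gain = 1 gives settling = 35; gain = 14 gives settling = 152.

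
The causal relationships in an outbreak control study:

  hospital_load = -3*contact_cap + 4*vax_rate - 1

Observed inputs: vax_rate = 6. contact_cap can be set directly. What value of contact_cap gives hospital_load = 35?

Substituting into the hospital_load equation gives hospital_load = -3*contact_cap + 23.
Solve -3*contact_cap + 23 = 35: contact_cap = (35 - 23) / -3 = -4.

contact_cap = -4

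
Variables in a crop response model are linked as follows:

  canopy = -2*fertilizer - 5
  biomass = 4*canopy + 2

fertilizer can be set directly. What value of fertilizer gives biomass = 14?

fertilizer = -4

Substituting into the biomass equation gives biomass = -8*fertilizer - 18.
Solve -8*fertilizer - 18 = 14: fertilizer = (14 + 18) / -8 = -4.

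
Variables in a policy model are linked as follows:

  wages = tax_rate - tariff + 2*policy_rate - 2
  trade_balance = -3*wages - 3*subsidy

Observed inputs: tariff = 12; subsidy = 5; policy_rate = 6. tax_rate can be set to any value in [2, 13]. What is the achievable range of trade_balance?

-48 to -15

Substituting into the wages equation gives wages = tax_rate - 2.
So trade_balance = -3*tax_rate - 9.
Linear in tax_rate, so extremes are at the endpoints: tax_rate = 2 gives trade_balance = -15; tax_rate = 13 gives trade_balance = -48.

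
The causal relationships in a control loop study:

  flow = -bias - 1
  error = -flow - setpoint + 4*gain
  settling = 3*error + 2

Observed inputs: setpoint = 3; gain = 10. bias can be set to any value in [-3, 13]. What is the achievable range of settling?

107 to 155

Substituting into the error equation gives error = bias + 38.
Substituting into the settling equation gives settling = 3*bias + 116.
Linear in bias, so extremes are at the endpoints: bias = -3 gives settling = 107; bias = 13 gives settling = 155.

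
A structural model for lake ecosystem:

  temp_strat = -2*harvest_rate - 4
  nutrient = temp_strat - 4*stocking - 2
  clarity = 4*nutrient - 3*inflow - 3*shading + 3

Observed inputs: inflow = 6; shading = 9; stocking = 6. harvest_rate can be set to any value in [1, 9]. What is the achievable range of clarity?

-234 to -170

Substituting into the nutrient equation gives nutrient = -2*harvest_rate - 30.
So clarity = -8*harvest_rate - 162.
Linear in harvest_rate, so extremes are at the endpoints: harvest_rate = 1 gives clarity = -170; harvest_rate = 9 gives clarity = -234.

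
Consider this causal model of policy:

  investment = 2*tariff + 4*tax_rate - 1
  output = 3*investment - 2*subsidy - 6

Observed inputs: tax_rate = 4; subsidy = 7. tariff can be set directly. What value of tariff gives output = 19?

tariff = -1

Substituting into the investment equation gives investment = 2*tariff + 15.
So output = 6*tariff + 25.
Solve 6*tariff + 25 = 19: tariff = (19 - 25) / 6 = -1.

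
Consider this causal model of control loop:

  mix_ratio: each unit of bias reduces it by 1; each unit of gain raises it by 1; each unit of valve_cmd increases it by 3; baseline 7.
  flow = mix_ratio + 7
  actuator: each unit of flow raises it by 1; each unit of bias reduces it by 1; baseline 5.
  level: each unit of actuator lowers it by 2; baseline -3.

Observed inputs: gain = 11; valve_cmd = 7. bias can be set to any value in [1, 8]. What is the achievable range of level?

Substituting into the mix_ratio equation gives mix_ratio = -bias + 39.
This gives flow = -bias + 46.
Substituting into the actuator equation gives actuator = -2*bias + 51.
Substituting into the level equation gives level = 4*bias - 105.
Linear in bias, so extremes are at the endpoints: bias = 1 gives level = -101; bias = 8 gives level = -73.

-101 to -73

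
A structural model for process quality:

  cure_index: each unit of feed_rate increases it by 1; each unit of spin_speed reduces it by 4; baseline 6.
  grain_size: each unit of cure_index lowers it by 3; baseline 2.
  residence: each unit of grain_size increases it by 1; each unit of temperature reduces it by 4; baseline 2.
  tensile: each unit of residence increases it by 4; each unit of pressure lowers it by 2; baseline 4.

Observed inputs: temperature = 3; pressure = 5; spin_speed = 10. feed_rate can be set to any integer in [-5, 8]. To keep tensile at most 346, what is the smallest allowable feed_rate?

Substituting into the cure_index equation gives cure_index = feed_rate - 34.
Substituting into the grain_size equation gives grain_size = -3*feed_rate + 104.
residence becomes -3*feed_rate + 94.
So tensile = -12*feed_rate + 370.
Require -12*feed_rate + 370 ≤ 346, so feed_rate ≥ 2.
The smallest integer in [-5, 8] satisfying this is 2.

feed_rate = 2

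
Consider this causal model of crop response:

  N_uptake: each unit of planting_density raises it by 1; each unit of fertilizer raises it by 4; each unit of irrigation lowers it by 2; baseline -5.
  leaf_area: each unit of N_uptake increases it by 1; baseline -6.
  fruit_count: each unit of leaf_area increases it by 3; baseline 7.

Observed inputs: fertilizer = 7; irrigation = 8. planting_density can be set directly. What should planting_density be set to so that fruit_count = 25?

planting_density = 5

Substituting into the N_uptake equation gives N_uptake = planting_density + 7.
leaf_area becomes planting_density + 1.
Substituting into the fruit_count equation gives fruit_count = 3*planting_density + 10.
Solve 3*planting_density + 10 = 25: planting_density = (25 - 10) / 3 = 5.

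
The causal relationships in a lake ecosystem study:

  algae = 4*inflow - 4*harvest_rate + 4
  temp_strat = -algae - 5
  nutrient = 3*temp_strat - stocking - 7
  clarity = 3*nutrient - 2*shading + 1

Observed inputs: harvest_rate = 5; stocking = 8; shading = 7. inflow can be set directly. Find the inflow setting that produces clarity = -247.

Substituting into the algae equation gives algae = 4*inflow - 16.
Substituting into the temp_strat equation gives temp_strat = -4*inflow + 11.
This gives nutrient = -12*inflow + 18.
So clarity = -36*inflow + 41.
Solve -36*inflow + 41 = -247: inflow = (-247 - 41) / -36 = 8.

inflow = 8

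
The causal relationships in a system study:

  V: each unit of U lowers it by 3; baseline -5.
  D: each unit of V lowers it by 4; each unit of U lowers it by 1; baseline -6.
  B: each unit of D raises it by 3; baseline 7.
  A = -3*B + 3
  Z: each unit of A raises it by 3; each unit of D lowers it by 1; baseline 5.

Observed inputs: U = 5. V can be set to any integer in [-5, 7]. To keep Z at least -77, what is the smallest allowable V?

V = -3

Intervening on V fixes its value directly, overriding its dependence on U.
Substituting into the D equation gives D = -4*V - 11.
Substituting into the B equation gives B = -12*V - 26.
This gives A = 36*V + 81.
This gives Z = 112*V + 259.
Require 112*V + 259 ≥ -77, so V ≥ -3.
The smallest integer in [-5, 7] satisfying this is -3.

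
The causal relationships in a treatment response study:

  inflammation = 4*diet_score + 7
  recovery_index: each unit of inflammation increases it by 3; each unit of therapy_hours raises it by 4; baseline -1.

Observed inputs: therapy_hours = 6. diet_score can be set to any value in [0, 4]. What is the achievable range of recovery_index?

44 to 92

Substituting into the recovery_index equation gives recovery_index = 12*diet_score + 44.
Linear in diet_score, so extremes are at the endpoints: diet_score = 0 gives recovery_index = 44; diet_score = 4 gives recovery_index = 92.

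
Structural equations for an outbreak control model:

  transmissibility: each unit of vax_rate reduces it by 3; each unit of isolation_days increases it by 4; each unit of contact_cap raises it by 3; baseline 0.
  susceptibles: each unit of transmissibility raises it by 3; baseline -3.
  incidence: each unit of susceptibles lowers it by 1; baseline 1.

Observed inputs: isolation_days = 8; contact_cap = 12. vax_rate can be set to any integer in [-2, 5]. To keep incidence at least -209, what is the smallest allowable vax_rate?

Substituting into the transmissibility equation gives transmissibility = -3*vax_rate + 68.
susceptibles becomes -9*vax_rate + 201.
Substituting into the incidence equation gives incidence = 9*vax_rate - 200.
Require 9*vax_rate - 200 ≥ -209, so vax_rate ≥ -1.
The smallest integer in [-2, 5] satisfying this is -1.

vax_rate = -1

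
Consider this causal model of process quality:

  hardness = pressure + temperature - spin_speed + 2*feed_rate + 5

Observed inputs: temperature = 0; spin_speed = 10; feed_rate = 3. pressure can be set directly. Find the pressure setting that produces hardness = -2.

pressure = -3

Substituting into the hardness equation gives hardness = pressure + 1.
Solve pressure + 1 = -2: pressure = (-2 - 1) / 1 = -3.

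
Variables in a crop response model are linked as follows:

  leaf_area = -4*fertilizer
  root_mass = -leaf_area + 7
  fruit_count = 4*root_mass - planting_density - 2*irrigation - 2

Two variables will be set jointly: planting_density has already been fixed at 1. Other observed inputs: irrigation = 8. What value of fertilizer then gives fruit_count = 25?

With planting_density held at 1:
Substituting into the root_mass equation gives root_mass = 4*fertilizer + 7.
fruit_count becomes 16*fertilizer + 9.
Solve 16*fertilizer + 9 = 25: fertilizer = (25 - 9) / 16 = 1.

fertilizer = 1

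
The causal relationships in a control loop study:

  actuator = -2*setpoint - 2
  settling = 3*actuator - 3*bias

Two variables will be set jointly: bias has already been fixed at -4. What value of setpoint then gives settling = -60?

With bias held at -4:
Substituting into the settling equation gives settling = -6*setpoint + 6.
Solve -6*setpoint + 6 = -60: setpoint = (-60 - 6) / -6 = 11.

setpoint = 11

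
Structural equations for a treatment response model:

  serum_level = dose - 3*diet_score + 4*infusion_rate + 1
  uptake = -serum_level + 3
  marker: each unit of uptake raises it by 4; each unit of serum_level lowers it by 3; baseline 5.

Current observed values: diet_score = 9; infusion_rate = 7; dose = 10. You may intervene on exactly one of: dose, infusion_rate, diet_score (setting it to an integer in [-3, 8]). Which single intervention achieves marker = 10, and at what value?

set dose = -1

Intervening on dose: with other inputs at their observed values, marker = -7*dose + 3. Solving for 10 gives dose = -1, within [-3, 8].
Intervening on infusion_rate: marker = -28*infusion_rate + 129. Reaching 10 requires infusion_rate = 17/4, not an integer.
Intervening on diet_score: marker = 21*diet_score - 256. Reaching 10 requires diet_score = 38/3, not an integer.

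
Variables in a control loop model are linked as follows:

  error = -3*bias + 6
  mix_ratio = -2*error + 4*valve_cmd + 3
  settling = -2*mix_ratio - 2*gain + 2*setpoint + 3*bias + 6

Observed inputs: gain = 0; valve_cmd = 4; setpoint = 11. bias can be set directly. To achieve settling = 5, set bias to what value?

Substituting into the mix_ratio equation gives mix_ratio = 6*bias + 7.
settling becomes -9*bias + 14.
Solve -9*bias + 14 = 5: bias = (5 - 14) / -9 = 1.

bias = 1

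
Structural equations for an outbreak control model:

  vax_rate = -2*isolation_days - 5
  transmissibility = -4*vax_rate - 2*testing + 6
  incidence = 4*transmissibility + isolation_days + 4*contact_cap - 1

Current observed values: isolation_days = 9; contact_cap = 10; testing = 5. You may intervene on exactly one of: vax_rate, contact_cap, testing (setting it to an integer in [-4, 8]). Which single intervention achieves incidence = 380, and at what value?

set contact_cap = 5

Intervening on vax_rate: incidence = -16*vax_rate + 32. Reaching 380 requires vax_rate = -87/4, not an integer.
Intervening on contact_cap: with other inputs at their observed values, incidence = 4*contact_cap + 360. Solving for 380 gives contact_cap = 5, within [-4, 8].
Intervening on testing: incidence = -8*testing + 440. Reaching 380 requires testing = 15/2, not an integer.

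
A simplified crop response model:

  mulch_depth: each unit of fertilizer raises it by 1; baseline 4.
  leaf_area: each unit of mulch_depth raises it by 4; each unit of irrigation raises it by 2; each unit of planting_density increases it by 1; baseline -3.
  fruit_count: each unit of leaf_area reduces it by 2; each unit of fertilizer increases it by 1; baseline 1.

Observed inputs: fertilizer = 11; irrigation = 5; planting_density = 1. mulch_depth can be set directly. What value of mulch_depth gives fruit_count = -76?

Intervening on mulch_depth fixes its value directly, overriding its dependence on fertilizer.
Substituting into the leaf_area equation gives leaf_area = 4*mulch_depth + 8.
So fruit_count = -8*mulch_depth - 4.
Solve -8*mulch_depth - 4 = -76: mulch_depth = (-76 + 4) / -8 = 9.

mulch_depth = 9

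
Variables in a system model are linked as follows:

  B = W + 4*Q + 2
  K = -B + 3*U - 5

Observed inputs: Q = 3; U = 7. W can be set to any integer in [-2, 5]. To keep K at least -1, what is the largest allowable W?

W = 3

Substituting into the B equation gives B = W + 14.
Substituting into the K equation gives K = -W + 2.
Require -W + 2 ≥ -1, so W ≤ 3.
The largest integer in [-2, 5] satisfying this is 3.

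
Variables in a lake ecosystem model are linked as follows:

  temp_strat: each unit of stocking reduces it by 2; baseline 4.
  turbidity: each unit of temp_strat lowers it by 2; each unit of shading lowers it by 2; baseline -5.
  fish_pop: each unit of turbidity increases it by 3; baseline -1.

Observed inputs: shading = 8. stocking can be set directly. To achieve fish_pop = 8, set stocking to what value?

Substituting into the turbidity equation gives turbidity = 4*stocking - 29.
Substituting into the fish_pop equation gives fish_pop = 12*stocking - 88.
Solve 12*stocking - 88 = 8: stocking = (8 + 88) / 12 = 8.

stocking = 8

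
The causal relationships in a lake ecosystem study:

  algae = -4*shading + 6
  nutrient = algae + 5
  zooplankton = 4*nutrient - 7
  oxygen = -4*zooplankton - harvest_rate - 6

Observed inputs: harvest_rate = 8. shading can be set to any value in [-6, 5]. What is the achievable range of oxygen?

Substituting into the nutrient equation gives nutrient = -4*shading + 11.
Substituting into the zooplankton equation gives zooplankton = -16*shading + 37.
Substituting into the oxygen equation gives oxygen = 64*shading - 162.
Linear in shading, so extremes are at the endpoints: shading = -6 gives oxygen = -546; shading = 5 gives oxygen = 158.

-546 to 158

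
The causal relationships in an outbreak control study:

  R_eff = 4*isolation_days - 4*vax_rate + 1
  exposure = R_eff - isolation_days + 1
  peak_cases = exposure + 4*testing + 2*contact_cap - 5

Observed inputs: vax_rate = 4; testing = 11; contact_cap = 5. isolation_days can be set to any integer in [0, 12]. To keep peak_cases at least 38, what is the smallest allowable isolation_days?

Substituting into the R_eff equation gives R_eff = 4*isolation_days - 15.
So exposure = 3*isolation_days - 14.
Substituting into the peak_cases equation gives peak_cases = 3*isolation_days + 35.
Require 3*isolation_days + 35 ≥ 38, so isolation_days ≥ 1.
The smallest integer in [0, 12] satisfying this is 1.

isolation_days = 1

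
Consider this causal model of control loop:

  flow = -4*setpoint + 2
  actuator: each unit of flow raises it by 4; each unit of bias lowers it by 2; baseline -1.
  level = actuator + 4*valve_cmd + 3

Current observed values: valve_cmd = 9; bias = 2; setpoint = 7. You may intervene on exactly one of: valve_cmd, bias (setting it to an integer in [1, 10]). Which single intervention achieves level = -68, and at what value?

Intervening on valve_cmd: level = 4*valve_cmd - 106. Reaching -68 requires valve_cmd = 19/2, not an integer.
Intervening on bias: with other inputs at their observed values, level = -2*bias - 66. Solving for -68 gives bias = 1, within [1, 10].

set bias = 1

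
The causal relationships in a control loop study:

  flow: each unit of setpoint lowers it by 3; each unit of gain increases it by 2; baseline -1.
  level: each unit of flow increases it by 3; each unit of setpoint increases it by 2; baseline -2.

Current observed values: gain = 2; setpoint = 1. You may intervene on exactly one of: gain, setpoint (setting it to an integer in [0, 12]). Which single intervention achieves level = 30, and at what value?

Intervening on gain: with other inputs at their observed values, level = 6*gain - 12. Solving for 30 gives gain = 7, within [0, 12].
Intervening on setpoint: level = -7*setpoint + 7. Reaching 30 requires setpoint = -23/7, not an integer.

set gain = 7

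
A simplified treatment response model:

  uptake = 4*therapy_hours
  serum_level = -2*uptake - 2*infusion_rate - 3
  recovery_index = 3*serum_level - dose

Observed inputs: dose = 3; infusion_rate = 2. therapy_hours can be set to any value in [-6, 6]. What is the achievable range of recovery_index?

-168 to 120

Substituting into the serum_level equation gives serum_level = -8*therapy_hours - 7.
recovery_index becomes -24*therapy_hours - 24.
Linear in therapy_hours, so extremes are at the endpoints: therapy_hours = -6 gives recovery_index = 120; therapy_hours = 6 gives recovery_index = -168.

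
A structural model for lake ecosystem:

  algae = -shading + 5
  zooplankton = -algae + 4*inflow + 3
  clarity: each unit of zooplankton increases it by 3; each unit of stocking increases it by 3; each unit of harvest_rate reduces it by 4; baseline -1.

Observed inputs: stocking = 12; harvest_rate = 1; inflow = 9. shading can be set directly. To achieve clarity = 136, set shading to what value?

Substituting into the zooplankton equation gives zooplankton = shading + 34.
Substituting into the clarity equation gives clarity = 3*shading + 133.
Solve 3*shading + 133 = 136: shading = (136 - 133) / 3 = 1.

shading = 1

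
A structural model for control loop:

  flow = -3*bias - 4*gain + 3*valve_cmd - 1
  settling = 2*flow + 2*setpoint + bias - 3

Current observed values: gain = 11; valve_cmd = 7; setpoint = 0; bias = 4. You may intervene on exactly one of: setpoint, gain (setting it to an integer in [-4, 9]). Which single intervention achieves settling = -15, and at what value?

Intervening on setpoint: settling = 2*setpoint - 71. Reaching -15 requires setpoint = 28, outside [-4, 9].
Intervening on gain: with other inputs at their observed values, settling = -8*gain + 17. Solving for -15 gives gain = 4, within [-4, 9].

set gain = 4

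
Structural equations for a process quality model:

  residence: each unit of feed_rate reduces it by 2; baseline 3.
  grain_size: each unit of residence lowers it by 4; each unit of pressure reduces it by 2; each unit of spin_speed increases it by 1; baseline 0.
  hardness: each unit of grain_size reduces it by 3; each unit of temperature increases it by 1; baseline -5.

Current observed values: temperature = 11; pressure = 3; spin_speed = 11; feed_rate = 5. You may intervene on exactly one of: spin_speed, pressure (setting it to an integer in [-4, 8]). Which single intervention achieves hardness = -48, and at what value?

Intervening on spin_speed: with other inputs at their observed values, hardness = -3*spin_speed - 60. Solving for -48 gives spin_speed = -4, within [-4, 8].
Intervening on pressure: hardness = 6*pressure - 111. Reaching -48 requires pressure = 21/2, not an integer.

set spin_speed = -4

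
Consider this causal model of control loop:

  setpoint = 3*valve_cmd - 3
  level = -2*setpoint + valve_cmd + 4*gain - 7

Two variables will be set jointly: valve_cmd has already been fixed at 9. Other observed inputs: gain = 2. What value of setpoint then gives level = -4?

With valve_cmd held at 9:
Intervening on setpoint fixes its value directly, overriding its dependence on valve_cmd.
Substituting into the level equation gives level = -2*setpoint + 10.
Solve -2*setpoint + 10 = -4: setpoint = (-4 - 10) / -2 = 7.

setpoint = 7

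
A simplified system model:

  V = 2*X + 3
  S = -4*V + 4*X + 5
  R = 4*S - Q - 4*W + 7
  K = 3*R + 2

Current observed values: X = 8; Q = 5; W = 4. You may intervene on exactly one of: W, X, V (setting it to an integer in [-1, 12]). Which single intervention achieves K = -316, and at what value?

set X = 4

Intervening on W: K = -12*W - 460. Reaching -316 requires W = -12, outside [-1, 12].
Intervening on X: with other inputs at their observed values, K = -48*X - 124. Solving for -316 gives X = 4, within [-1, 12].
Intervening on V: K = -48*V + 404. Reaching -316 requires V = 15, outside [-1, 12].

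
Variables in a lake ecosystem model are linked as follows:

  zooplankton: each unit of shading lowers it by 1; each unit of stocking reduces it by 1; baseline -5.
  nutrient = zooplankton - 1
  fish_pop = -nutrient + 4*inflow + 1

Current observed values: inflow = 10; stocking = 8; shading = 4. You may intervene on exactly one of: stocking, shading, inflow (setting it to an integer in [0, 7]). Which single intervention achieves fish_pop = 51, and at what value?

Intervening on stocking: with other inputs at their observed values, fish_pop = stocking + 51. Solving for 51 gives stocking = 0, within [0, 7].
Intervening on shading: fish_pop = shading + 55. Reaching 51 requires shading = -4, outside [0, 7].
Intervening on inflow: fish_pop = 4*inflow + 19. Reaching 51 requires inflow = 8, outside [0, 7].

set stocking = 0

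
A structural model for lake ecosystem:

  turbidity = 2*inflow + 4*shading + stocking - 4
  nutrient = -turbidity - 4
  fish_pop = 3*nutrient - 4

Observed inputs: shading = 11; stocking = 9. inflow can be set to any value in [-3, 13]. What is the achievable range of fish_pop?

-241 to -145

Substituting into the turbidity equation gives turbidity = 2*inflow + 49.
nutrient becomes -2*inflow - 53.
fish_pop becomes -6*inflow - 163.
Linear in inflow, so extremes are at the endpoints: inflow = -3 gives fish_pop = -145; inflow = 13 gives fish_pop = -241.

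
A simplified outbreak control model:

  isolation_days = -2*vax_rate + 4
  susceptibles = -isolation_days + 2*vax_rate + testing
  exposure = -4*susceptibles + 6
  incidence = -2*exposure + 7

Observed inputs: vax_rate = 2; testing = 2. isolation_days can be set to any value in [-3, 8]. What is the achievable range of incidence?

Intervening on isolation_days fixes its value directly, overriding its dependence on vax_rate.
Substituting into the susceptibles equation gives susceptibles = -isolation_days + 6.
exposure becomes 4*isolation_days - 18.
Substituting into the incidence equation gives incidence = -8*isolation_days + 43.
Linear in isolation_days, so extremes are at the endpoints: isolation_days = -3 gives incidence = 67; isolation_days = 8 gives incidence = -21.

-21 to 67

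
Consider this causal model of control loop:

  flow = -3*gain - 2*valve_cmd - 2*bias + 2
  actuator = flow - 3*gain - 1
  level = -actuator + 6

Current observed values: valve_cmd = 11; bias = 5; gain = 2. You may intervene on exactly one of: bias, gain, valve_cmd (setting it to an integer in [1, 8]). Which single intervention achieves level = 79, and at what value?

set gain = 7

Intervening on bias: level = 2*bias + 39. Reaching 79 requires bias = 20, outside [1, 8].
Intervening on gain: with other inputs at their observed values, level = 6*gain + 37. Solving for 79 gives gain = 7, within [1, 8].
Intervening on valve_cmd: level = 2*valve_cmd + 27. Reaching 79 requires valve_cmd = 26, outside [1, 8].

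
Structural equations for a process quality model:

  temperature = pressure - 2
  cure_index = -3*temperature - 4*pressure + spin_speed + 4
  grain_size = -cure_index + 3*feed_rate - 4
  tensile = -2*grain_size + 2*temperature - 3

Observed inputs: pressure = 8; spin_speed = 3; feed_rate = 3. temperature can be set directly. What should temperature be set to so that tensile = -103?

Intervening on temperature fixes its value directly, overriding its dependence on pressure.
Substituting into the cure_index equation gives cure_index = -3*temperature - 25.
So grain_size = 3*temperature + 30.
tensile becomes -4*temperature - 63.
Solve -4*temperature - 63 = -103: temperature = (-103 + 63) / -4 = 10.

temperature = 10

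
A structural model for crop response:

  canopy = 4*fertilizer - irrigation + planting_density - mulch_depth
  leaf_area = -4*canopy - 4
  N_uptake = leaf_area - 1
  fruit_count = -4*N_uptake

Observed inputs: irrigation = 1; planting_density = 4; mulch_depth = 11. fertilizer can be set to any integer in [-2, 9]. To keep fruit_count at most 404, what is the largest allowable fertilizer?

fertilizer = 8

Substituting into the canopy equation gives canopy = 4*fertilizer - 8.
Substituting into the leaf_area equation gives leaf_area = -16*fertilizer + 28.
Substituting into the N_uptake equation gives N_uptake = -16*fertilizer + 27.
Substituting into the fruit_count equation gives fruit_count = 64*fertilizer - 108.
Require 64*fertilizer - 108 ≤ 404, so fertilizer ≤ 8.
The largest integer in [-2, 9] satisfying this is 8.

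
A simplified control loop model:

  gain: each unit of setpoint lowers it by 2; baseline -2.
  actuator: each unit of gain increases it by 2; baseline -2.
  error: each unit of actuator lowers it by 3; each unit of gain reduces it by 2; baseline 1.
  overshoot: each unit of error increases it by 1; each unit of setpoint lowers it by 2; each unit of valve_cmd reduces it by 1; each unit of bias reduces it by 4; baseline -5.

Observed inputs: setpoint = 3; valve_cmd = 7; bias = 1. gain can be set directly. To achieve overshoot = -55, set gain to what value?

Intervening on gain fixes its value directly, overriding its dependence on setpoint.
Substituting into the error equation gives error = -8*gain + 7.
So overshoot = -8*gain - 15.
Solve -8*gain - 15 = -55: gain = (-55 + 15) / -8 = 5.

gain = 5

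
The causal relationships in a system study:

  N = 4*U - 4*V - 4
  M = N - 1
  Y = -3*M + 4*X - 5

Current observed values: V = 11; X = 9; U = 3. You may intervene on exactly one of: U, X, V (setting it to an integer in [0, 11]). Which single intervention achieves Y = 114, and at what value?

set X = 2

Intervening on U: Y = -12*U + 178. Reaching 114 requires U = 16/3, not an integer.
Intervening on X: with other inputs at their observed values, Y = 4*X + 106. Solving for 114 gives X = 2, within [0, 11].
Intervening on V: Y = 12*V + 10. Reaching 114 requires V = 26/3, not an integer.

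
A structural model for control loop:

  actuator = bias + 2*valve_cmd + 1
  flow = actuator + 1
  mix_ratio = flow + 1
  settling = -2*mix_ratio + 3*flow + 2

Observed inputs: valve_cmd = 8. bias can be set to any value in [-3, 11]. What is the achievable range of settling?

15 to 29

Substituting into the actuator equation gives actuator = bias + 17.
Substituting into the flow equation gives flow = bias + 18.
Substituting into the mix_ratio equation gives mix_ratio = bias + 19.
Substituting into the settling equation gives settling = bias + 18.
Linear in bias, so extremes are at the endpoints: bias = -3 gives settling = 15; bias = 11 gives settling = 29.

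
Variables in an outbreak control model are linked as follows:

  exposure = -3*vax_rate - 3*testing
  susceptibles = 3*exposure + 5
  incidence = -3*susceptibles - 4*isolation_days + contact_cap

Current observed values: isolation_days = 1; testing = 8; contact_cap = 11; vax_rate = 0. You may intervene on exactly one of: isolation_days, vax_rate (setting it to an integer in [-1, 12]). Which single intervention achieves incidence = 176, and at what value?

Intervening on isolation_days: with other inputs at their observed values, incidence = -4*isolation_days + 212. Solving for 176 gives isolation_days = 9, within [-1, 12].
Intervening on vax_rate: incidence = 27*vax_rate + 208. Reaching 176 requires vax_rate = -32/27, not an integer.

set isolation_days = 9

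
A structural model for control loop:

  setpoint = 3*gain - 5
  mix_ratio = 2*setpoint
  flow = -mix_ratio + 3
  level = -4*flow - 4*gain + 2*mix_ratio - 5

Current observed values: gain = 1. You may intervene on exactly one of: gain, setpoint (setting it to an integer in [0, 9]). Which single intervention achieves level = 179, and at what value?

Intervening on gain: with other inputs at their observed values, level = 32*gain - 77. Solving for 179 gives gain = 8, within [0, 9].
Intervening on setpoint: level = 12*setpoint - 21. Reaching 179 requires setpoint = 50/3, not an integer.

set gain = 8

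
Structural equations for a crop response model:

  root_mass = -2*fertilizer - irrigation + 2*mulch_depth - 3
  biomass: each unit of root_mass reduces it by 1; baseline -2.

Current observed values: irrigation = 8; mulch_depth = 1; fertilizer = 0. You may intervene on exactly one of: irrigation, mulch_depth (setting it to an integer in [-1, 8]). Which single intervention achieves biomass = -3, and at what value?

set mulch_depth = 6

Intervening on irrigation: biomass = irrigation - 1. Reaching -3 requires irrigation = -2, outside [-1, 8].
Intervening on mulch_depth: with other inputs at their observed values, biomass = -2*mulch_depth + 9. Solving for -3 gives mulch_depth = 6, within [-1, 8].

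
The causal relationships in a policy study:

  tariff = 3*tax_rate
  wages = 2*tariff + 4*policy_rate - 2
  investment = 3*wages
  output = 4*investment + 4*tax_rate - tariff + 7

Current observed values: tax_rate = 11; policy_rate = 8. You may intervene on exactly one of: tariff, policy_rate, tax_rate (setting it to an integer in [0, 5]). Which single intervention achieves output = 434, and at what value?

Intervening on tariff: with other inputs at their observed values, output = 23*tariff + 411. Solving for 434 gives tariff = 1, within [0, 5].
Intervening on policy_rate: output = 48*policy_rate + 786. Reaching 434 requires policy_rate = -22/3, not an integer.
Intervening on tax_rate: output = 73*tax_rate + 367. Reaching 434 requires tax_rate = 67/73, not an integer.

set tariff = 1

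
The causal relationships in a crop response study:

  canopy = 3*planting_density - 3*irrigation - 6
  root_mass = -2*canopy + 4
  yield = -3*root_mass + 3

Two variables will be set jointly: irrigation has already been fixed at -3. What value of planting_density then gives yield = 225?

planting_density = 12

With irrigation held at -3:
Substituting into the canopy equation gives canopy = 3*planting_density + 3.
Substituting into the root_mass equation gives root_mass = -6*planting_density - 2.
So yield = 18*planting_density + 9.
Solve 18*planting_density + 9 = 225: planting_density = (225 - 9) / 18 = 12.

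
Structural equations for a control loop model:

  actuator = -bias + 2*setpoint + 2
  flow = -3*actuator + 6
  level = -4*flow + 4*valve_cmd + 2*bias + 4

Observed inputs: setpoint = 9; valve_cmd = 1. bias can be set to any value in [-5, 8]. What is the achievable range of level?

144 to 274

Substituting into the actuator equation gives actuator = -bias + 20.
Substituting into the flow equation gives flow = 3*bias - 54.
This gives level = -10*bias + 224.
Linear in bias, so extremes are at the endpoints: bias = -5 gives level = 274; bias = 8 gives level = 144.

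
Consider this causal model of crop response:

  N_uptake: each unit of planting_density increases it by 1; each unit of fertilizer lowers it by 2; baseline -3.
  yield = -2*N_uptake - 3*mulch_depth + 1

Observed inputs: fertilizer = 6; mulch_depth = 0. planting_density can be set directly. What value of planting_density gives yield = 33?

planting_density = -1

Substituting into the N_uptake equation gives N_uptake = planting_density - 15.
Substituting into the yield equation gives yield = -2*planting_density + 31.
Solve -2*planting_density + 31 = 33: planting_density = (33 - 31) / -2 = -1.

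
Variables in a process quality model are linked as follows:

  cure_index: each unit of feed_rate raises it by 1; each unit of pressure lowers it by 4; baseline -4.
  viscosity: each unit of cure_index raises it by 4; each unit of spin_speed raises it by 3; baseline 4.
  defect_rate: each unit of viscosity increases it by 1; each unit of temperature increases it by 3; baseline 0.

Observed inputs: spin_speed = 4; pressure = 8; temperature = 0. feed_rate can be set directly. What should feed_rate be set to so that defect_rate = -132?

feed_rate = -1

Substituting into the cure_index equation gives cure_index = feed_rate - 36.
viscosity becomes 4*feed_rate - 128.
This gives defect_rate = 4*feed_rate - 128.
Solve 4*feed_rate - 128 = -132: feed_rate = (-132 + 128) / 4 = -1.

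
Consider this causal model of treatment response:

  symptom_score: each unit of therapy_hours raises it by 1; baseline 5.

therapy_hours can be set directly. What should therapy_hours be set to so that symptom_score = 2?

Solve therapy_hours + 5 = 2: therapy_hours = (2 - 5) / 1 = -3.

therapy_hours = -3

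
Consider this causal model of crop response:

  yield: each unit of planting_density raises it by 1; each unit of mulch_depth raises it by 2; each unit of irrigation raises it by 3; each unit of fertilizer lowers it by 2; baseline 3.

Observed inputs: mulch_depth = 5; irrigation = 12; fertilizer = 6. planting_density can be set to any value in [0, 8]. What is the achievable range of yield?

Substituting into the yield equation gives yield = planting_density + 37.
Linear in planting_density, so extremes are at the endpoints: planting_density = 0 gives yield = 37; planting_density = 8 gives yield = 45.

37 to 45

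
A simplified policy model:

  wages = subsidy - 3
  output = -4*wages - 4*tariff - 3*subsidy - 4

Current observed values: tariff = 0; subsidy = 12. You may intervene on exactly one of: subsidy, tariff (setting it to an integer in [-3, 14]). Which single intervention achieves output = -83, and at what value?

set subsidy = 13

Intervening on subsidy: with other inputs at their observed values, output = -7*subsidy + 8. Solving for -83 gives subsidy = 13, within [-3, 14].
Intervening on tariff: output = -4*tariff - 76. Reaching -83 requires tariff = 7/4, not an integer.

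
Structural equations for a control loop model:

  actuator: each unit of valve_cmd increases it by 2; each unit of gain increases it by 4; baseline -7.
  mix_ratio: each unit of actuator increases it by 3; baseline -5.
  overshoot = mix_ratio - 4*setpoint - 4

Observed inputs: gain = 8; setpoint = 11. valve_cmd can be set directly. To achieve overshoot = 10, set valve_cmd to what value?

valve_cmd = -2

Substituting into the actuator equation gives actuator = 2*valve_cmd + 25.
So mix_ratio = 6*valve_cmd + 70.
Substituting into the overshoot equation gives overshoot = 6*valve_cmd + 22.
Solve 6*valve_cmd + 22 = 10: valve_cmd = (10 - 22) / 6 = -2.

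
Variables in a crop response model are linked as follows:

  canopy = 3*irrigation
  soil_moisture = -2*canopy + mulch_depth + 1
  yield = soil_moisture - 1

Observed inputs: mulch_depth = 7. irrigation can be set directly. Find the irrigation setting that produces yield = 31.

irrigation = -4

Substituting into the soil_moisture equation gives soil_moisture = -6*irrigation + 8.
So yield = -6*irrigation + 7.
Solve -6*irrigation + 7 = 31: irrigation = (31 - 7) / -6 = -4.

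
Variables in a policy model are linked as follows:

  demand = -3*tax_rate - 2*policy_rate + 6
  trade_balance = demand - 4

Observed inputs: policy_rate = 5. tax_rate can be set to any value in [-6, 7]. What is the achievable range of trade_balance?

Substituting into the demand equation gives demand = -3*tax_rate - 4.
Substituting into the trade_balance equation gives trade_balance = -3*tax_rate - 8.
Linear in tax_rate, so extremes are at the endpoints: tax_rate = -6 gives trade_balance = 10; tax_rate = 7 gives trade_balance = -29.

-29 to 10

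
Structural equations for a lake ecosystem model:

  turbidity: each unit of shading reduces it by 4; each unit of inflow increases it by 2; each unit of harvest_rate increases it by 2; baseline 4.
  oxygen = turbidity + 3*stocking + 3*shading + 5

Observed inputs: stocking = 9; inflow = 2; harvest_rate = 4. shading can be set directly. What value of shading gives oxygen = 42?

shading = 6

Substituting into the turbidity equation gives turbidity = -4*shading + 16.
So oxygen = -shading + 48.
Solve -shading + 48 = 42: shading = (42 - 48) / -1 = 6.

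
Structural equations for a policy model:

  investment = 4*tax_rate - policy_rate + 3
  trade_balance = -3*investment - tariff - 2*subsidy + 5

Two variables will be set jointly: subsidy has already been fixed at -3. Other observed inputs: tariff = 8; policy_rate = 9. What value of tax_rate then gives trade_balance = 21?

With subsidy held at -3:
Substituting into the investment equation gives investment = 4*tax_rate - 6.
Substituting into the trade_balance equation gives trade_balance = -12*tax_rate + 21.
Solve -12*tax_rate + 21 = 21: tax_rate = (21 - 21) / -12 = 0.

tax_rate = 0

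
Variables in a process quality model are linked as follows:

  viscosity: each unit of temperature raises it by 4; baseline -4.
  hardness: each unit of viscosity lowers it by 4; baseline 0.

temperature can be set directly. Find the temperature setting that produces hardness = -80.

Substituting into the hardness equation gives hardness = -16*temperature + 16.
Solve -16*temperature + 16 = -80: temperature = (-80 - 16) / -16 = 6.

temperature = 6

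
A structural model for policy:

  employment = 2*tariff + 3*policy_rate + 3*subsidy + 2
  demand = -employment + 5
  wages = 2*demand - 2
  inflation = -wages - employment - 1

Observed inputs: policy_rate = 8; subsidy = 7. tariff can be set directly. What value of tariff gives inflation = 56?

Substituting into the employment equation gives employment = 2*tariff + 47.
Substituting into the demand equation gives demand = -2*tariff - 42.
This gives wages = -4*tariff - 86.
Substituting into the inflation equation gives inflation = 2*tariff + 38.
Solve 2*tariff + 38 = 56: tariff = (56 - 38) / 2 = 9.

tariff = 9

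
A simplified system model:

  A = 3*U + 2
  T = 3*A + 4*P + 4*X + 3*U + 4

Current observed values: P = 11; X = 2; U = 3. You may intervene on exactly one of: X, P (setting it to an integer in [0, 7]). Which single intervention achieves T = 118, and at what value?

set X = 7

Intervening on X: with other inputs at their observed values, T = 4*X + 90. Solving for 118 gives X = 7, within [0, 7].
Intervening on P: T = 4*P + 54. Reaching 118 requires P = 16, outside [0, 7].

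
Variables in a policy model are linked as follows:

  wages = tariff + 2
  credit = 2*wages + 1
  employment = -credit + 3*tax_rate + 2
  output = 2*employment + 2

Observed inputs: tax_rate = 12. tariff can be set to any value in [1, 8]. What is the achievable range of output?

Substituting into the credit equation gives credit = 2*tariff + 5.
Substituting into the employment equation gives employment = -2*tariff + 33.
This gives output = -4*tariff + 68.
Linear in tariff, so extremes are at the endpoints: tariff = 1 gives output = 64; tariff = 8 gives output = 36.

36 to 64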